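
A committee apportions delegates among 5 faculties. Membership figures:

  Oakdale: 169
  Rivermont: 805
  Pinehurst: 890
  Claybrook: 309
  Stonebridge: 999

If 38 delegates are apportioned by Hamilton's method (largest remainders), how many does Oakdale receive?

2

Standard divisor: 3172 ÷ 38 ≈ 83.474.
Standard quotas: Oakdale 2.025, Rivermont 9.644, Pinehurst 10.662, Claybrook 3.702, Stonebridge 11.968.
Lower quotas: Oakdale 2, Rivermont 9, Pinehurst 10, Claybrook 3, Stonebridge 11 (sum 35, leaving 3 seats).
Remainders in descending order: Stonebridge 0.968, Claybrook 0.702, Pinehurst 0.662, Rivermont 0.644, Oakdale 0.025.
Largest remainders: Stonebridge, Claybrook, Pinehurst receive the extra seats.
Oakdale receives 2.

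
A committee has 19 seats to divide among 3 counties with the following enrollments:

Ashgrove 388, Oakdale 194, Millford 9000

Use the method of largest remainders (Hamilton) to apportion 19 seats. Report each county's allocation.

Ashgrove: 1; Oakdale: 0; Millford: 18

Total 9582; standard divisor 9582/19 ≈ 504.316.
Standard quotas: Ashgrove 0.7694, Oakdale 0.3847, Millford 17.8460.
Lower quotas: Ashgrove 0, Oakdale 0, Millford 17 (sum 17, leaving 2 seats).
Remainders in descending order: Millford 0.8460, Ashgrove 0.7694, Oakdale 0.3847.
The surplus seats go to Millford, Ashgrove.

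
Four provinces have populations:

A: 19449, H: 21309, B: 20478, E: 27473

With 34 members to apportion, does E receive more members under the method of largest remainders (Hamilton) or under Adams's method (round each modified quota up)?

Hamilton: A 7, H 8, B 8, E 11.
Adams: A 8, H 8, B 8, E 10.
E gets 11 under Hamilton and 10 under Adams.

Hamilton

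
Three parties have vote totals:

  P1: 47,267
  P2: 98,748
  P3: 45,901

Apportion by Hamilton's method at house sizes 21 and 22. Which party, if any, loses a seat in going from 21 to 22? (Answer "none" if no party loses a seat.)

none

At 21 seats: P1 5, P2 11, P3 5.
At 22 seats: P1 6, P2 11, P3 5.
No party's allocation decreased.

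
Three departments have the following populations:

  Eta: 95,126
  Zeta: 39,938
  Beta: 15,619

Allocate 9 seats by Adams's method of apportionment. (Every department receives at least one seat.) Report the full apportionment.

Eta 5, Zeta 3, Beta 1

Standard divisor 150683/9 ≈ 16742.556; standard quotas: Eta 5.682, Zeta 2.385, Beta 0.933.
Rounding up gives 6, 3, 1 = 10 seats, so the divisor must be adjusted.
With modified divisor 19500: modified quotas Eta 4.878, Zeta 2.048, Beta 0.801.
Rounding up: Eta 5, Zeta 3, Beta 1 (total 9).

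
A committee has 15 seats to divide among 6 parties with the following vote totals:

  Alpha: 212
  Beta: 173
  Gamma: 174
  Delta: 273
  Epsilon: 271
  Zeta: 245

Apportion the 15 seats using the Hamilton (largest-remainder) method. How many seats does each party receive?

Standard divisor: 1348 ÷ 15 ≈ 89.867.
Standard quotas: Alpha 2.359, Beta 1.925, Gamma 1.936, Delta 3.038, Epsilon 3.016, Zeta 2.726.
Lower quotas: Alpha 2, Beta 1, Gamma 1, Delta 3, Epsilon 3, Zeta 2 (sum 12, leaving 3 seats).
Remainders in descending order: Gamma 0.936, Beta 0.925, Zeta 0.726, Alpha 0.359, Delta 0.038, Epsilon 0.016.
Largest remainders: Gamma, Beta, Zeta receive the extra seats.

Alpha 2, Beta 2, Gamma 2, Delta 3, Epsilon 3, Zeta 3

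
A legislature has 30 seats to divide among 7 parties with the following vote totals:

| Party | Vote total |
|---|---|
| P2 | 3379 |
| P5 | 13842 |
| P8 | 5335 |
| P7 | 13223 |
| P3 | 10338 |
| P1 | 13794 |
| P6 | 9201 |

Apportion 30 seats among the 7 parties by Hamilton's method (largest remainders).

Total 69112; standard divisor 69112/30 ≈ 2303.733.
Standard quotas: P2 1.4667, P5 6.0085, P8 2.3158, P7 5.7398, P3 4.4875, P1 5.9877, P6 3.9940.
Lower quotas: P2 1, P5 6, P8 2, P7 5, P3 4, P1 5, P6 3 (sum 26, leaving 4 seats).
Remainders in descending order: P6 0.9940, P1 0.9877, P7 0.7398, P3 0.4875, P2 0.4667, P8 0.3158, P5 0.0085.
The surplus seats go to P6, P1, P7, P3.

P2=1, P5=6, P8=2, P7=6, P3=5, P1=6, P6=4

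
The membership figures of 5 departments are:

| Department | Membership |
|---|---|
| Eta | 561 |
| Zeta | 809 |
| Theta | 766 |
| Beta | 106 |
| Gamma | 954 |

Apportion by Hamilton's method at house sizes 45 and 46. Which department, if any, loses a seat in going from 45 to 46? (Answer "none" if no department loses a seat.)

Beta

At 45 seats: Eta 8, Zeta 11, Theta 11, Beta 2, Gamma 13.
At 46 seats: Eta 8, Zeta 12, Theta 11, Beta 1, Gamma 14.
Beta drops from 2 to 1.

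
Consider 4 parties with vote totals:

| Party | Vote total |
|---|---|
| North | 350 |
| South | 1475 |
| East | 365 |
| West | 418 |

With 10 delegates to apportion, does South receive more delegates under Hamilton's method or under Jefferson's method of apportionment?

Hamilton: North 1, South 6, East 1, West 2.
Jefferson: North 1, South 7, East 1, West 1.
South gets 6 under Hamilton and 7 under Jefferson.

Jefferson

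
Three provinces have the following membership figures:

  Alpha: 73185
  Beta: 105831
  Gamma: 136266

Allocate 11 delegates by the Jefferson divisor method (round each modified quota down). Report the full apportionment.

Standard divisor 315282/11 ≈ 28662; standard quotas: Alpha 2.553, Beta 3.692, Gamma 4.754.
Rounding down gives 2, 3, 4 = 9 seats, so the divisor must be adjusted.
With modified divisor 25400: modified quotas Alpha 2.881, Beta 4.167, Gamma 5.365.
Rounding down: Alpha 2, Beta 4, Gamma 5 (total 11).

Alpha 2, Beta 4, Gamma 5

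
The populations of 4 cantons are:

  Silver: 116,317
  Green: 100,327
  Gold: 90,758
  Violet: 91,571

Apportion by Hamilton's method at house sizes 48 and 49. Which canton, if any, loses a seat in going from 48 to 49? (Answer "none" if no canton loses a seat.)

At 48 seats: Silver 14, Green 12, Gold 11, Violet 11.
At 49 seats: Silver 14, Green 13, Gold 11, Violet 11.
No canton's allocation decreased.

none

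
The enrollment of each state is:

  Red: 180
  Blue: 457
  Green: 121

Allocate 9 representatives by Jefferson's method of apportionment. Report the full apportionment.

Standard divisor 758/9 ≈ 84.222; standard quotas: Red 2.137, Blue 5.426, Green 1.437.
Rounding down gives 2, 5, 1 = 8 seats, so the divisor must be adjusted.
With modified divisor 70: modified quotas Red 2.571, Blue 6.529, Green 1.729.
Rounding down: Red 2, Blue 6, Green 1 (total 9).

Red=2, Blue=6, Green=1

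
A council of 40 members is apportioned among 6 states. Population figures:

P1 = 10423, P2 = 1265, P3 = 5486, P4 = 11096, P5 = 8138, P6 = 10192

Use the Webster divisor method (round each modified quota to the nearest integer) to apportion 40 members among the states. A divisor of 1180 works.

P1=9; P2=1; P3=5; P4=9; P5=7; P6=9

With modified divisor 1180: modified quotas P1 8.833, P2 1.072, P3 4.649, P4 9.403, P5 6.897, P6 8.637.
Rounding to the nearest integer: P1 9, P2 1, P3 5, P4 9, P5 7, P6 9 (total 40).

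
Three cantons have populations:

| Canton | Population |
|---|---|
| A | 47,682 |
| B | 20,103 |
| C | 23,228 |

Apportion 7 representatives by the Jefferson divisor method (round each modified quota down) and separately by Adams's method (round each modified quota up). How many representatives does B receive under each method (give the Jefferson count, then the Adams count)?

1 and 2

Jefferson: A 4, B 1, C 2.
Adams: A 3, B 2, C 2.
B gets 1 under Jefferson and 2 under Adams.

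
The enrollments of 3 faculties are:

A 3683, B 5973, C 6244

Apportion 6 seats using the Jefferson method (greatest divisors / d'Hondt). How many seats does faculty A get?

1

Standard divisor 15900/6 ≈ 2650; standard quotas: A 1.390, B 2.254, C 2.356.
Rounding down gives 1, 2, 2 = 5 seats, so the divisor must be adjusted.
With modified divisor 2040: modified quotas A 1.805, B 2.928, C 3.061.
Rounding down: A 1, B 2, C 3 (total 6).
A receives 1.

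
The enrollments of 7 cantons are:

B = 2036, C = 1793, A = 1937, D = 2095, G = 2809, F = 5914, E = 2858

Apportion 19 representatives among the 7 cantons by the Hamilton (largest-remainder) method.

The standard divisor is 19442/19 ≈ 1023.263.
Standard quotas: B 1.9897, C 1.7522, A 1.8930, D 2.0474, G 2.7451, F 5.7795, E 2.7930.
Lower quotas: B 1, C 1, A 1, D 2, G 2, F 5, E 2 (sum 14, leaving 5 seats).
Remainders in descending order: B 0.9897, A 0.8930, E 0.7930, F 0.7795, C 0.7522, G 0.7451, D 0.0474.
The surplus seats go to B, A, E, F, C.

B=2, C=2, A=2, D=2, G=2, F=6, E=3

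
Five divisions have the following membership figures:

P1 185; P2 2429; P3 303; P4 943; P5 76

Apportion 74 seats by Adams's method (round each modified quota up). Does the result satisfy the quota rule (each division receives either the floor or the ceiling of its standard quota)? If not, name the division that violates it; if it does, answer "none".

P2

Standard quotas: P1 3.478, P2 45.667, P3 5.697, P4 17.729, P5 1.429.
Adams allocation: P1 4, P2 44, P3 6, P4 18, P5 2.
P2 has quota 45.667 (lower 45, upper 46) but receives 44 — outside the quota interval.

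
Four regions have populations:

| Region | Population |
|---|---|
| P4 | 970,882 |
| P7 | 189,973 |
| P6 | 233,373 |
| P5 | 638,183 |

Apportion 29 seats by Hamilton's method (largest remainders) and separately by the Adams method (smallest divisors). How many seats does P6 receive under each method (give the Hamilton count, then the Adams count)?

3 and 4

Hamilton: P4 14, P7 3, P6 3, P5 9.
Adams: P4 13, P7 3, P6 4, P5 9.
P6 gets 3 under Hamilton and 4 under Adams.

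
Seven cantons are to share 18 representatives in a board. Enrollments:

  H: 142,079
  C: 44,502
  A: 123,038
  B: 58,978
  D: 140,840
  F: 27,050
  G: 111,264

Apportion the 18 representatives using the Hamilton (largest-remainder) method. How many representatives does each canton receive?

H: 4, C: 1, A: 3, B: 2, D: 4, F: 1, G: 3

The standard divisor is 647751/18 ≈ 35986.167.
Standard quotas: H 3.9482, C 1.2366, A 3.4190, B 1.6389, D 3.9137, F 0.7517, G 3.0919.
Lower quotas: H 3, C 1, A 3, B 1, D 3, F 0, G 3 (sum 14, leaving 4 seats).
Remainders in descending order: H 0.9482, D 0.9137, F 0.7517, B 0.6389, A 0.4190, C 0.2366, G 0.0919.
The surplus seats go to H, D, F, B.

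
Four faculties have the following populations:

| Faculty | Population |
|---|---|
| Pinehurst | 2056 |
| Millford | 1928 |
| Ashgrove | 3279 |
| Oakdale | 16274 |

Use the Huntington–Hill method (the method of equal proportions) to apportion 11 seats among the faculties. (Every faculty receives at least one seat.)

With divisor 2247: modified quotas Pinehurst 0.915, Millford 0.858, Ashgrove 1.459, Oakdale 7.243.
Geometric-mean thresholds: Pinehurst (min 1), Millford (min 1), Ashgrove √(1·2)=1.414, Oakdale √(7·8)=7.483.
Each quota rounded against its threshold gives Pinehurst 1, Millford 1, Ashgrove 2, Oakdale 7 (total 11).

Pinehurst: 1, Millford: 1, Ashgrove: 2, Oakdale: 7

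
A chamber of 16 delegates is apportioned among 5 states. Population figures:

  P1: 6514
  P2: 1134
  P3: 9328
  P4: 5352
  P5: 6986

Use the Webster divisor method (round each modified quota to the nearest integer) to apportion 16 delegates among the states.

P1 3, P2 1, P3 5, P4 3, P5 4

Standard divisor 29314/16 ≈ 1832.125; standard quotas: P1 3.555, P2 0.619, P3 5.091, P4 2.921, P5 3.813.
Rounding to the nearest integer gives 4, 1, 5, 3, 4 = 17 seats, so the divisor must be adjusted.
With modified divisor 1900: modified quotas P1 3.428, P2 0.597, P3 4.909, P4 2.817, P5 3.677.
Rounding to the nearest integer: P1 3, P2 1, P3 5, P4 3, P5 4 (total 16).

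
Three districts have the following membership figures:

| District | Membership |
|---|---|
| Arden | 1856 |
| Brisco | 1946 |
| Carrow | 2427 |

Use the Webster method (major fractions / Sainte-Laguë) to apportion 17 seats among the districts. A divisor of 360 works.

With modified divisor 360: modified quotas Arden 5.156, Brisco 5.406, Carrow 6.742.
Rounding to the nearest integer: Arden 5, Brisco 5, Carrow 7 (total 17).

Arden=5, Brisco=5, Carrow=7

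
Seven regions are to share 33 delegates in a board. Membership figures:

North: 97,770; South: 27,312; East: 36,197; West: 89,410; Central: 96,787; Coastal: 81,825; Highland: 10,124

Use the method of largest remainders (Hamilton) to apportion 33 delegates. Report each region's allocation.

Standard divisor: 439425 ÷ 33 ≈ 13315.909.
Standard quotas: North 7.3423, South 2.0511, East 2.7183, West 6.7145, Central 7.2685, Coastal 6.1449, Highland 0.7603.
Lower quotas: North 7, South 2, East 2, West 6, Central 7, Coastal 6, Highland 0 (sum 30, leaving 3 seats).
Remainders in descending order: Highland 0.7603, East 0.7183, West 0.7145, North 0.3423, Central 0.2685, Coastal 0.1449, South 0.0511.
The surplus seats go to Highland, East, West.

North 7, South 2, East 3, West 7, Central 7, Coastal 6, Highland 1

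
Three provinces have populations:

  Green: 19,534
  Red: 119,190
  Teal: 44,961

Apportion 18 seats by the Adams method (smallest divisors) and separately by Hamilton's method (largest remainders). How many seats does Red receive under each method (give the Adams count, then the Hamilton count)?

11 and 12

Adams: Green 2, Red 11, Teal 5.
Hamilton: Green 2, Red 12, Teal 4.
Red gets 11 under Adams and 12 under Hamilton.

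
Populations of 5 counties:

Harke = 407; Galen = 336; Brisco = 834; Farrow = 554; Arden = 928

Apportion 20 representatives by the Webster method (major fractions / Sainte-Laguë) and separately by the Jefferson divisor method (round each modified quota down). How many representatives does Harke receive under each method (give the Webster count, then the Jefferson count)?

Webster: Harke 3, Galen 2, Brisco 5, Farrow 4, Arden 6.
Jefferson: Harke 2, Galen 2, Brisco 6, Farrow 4, Arden 6.
Harke gets 3 under Webster and 2 under Jefferson.

3 and 2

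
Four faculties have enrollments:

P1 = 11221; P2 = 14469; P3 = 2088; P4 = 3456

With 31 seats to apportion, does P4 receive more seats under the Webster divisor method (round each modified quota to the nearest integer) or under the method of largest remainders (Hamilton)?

Hamilton

Webster: P1 11, P2 15, P3 2, P4 3.
Hamilton: P1 11, P2 14, P3 2, P4 4.
P4 gets 3 under Webster and 4 under Hamilton.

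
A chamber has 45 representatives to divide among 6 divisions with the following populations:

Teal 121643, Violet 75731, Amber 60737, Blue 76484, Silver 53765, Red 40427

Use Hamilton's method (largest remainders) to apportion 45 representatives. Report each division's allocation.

Teal=13, Violet=8, Amber=6, Blue=8, Silver=6, Red=4

Total 428787; standard divisor 428787/45 ≈ 9528.6.
Standard quotas: Teal 12.7661, Violet 7.9478, Amber 6.3742, Blue 8.0268, Silver 5.6425, Red 4.2427.
Lower quotas: Teal 12, Violet 7, Amber 6, Blue 8, Silver 5, Red 4 (sum 42, leaving 3 seats).
Remainders in descending order: Violet 0.9478, Teal 0.7661, Silver 0.6425, Amber 0.3742, Red 0.2427, Blue 0.0268.
The surplus seats go to Violet, Teal, Silver.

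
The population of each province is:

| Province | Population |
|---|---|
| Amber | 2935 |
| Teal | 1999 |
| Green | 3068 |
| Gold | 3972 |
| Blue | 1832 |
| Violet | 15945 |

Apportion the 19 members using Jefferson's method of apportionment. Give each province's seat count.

Standard divisor 29751/19 ≈ 1565.842; standard quotas: Amber 1.874, Teal 1.277, Green 1.959, Gold 2.537, Blue 1.170, Violet 10.183.
Rounding down gives 1, 1, 1, 2, 1, 10 = 16 seats, so the divisor must be adjusted.
With modified divisor 1400: modified quotas Amber 2.096, Teal 1.428, Green 2.191, Gold 2.837, Blue 1.309, Violet 11.389.
Rounding down: Amber 2, Teal 1, Green 2, Gold 2, Blue 1, Violet 11 (total 19).

Amber 2, Teal 1, Green 2, Gold 2, Blue 1, Violet 11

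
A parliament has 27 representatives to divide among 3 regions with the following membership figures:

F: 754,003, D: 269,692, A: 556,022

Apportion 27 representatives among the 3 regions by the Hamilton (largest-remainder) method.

The standard divisor is 1579717/27 ≈ 58508.037.
Standard quotas: F 12.8872, D 4.6095, A 9.5033.
Lower quotas: F 12, D 4, A 9 (sum 25, leaving 2 seats).
Remainders in descending order: F 0.8872, D 0.6095, A 0.5033.
Largest remainders: F, D receive the extra seats.

F=13; D=5; A=9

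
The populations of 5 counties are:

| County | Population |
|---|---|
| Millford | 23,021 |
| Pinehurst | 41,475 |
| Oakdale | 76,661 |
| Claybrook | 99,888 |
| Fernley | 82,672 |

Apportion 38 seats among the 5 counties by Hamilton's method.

Standard divisor: 323717 ÷ 38 ≈ 8518.868.
Standard quotas: Millford 2.7024, Pinehurst 4.8686, Oakdale 8.9990, Claybrook 11.7255, Fernley 9.7046.
Lower quotas: Millford 2, Pinehurst 4, Oakdale 8, Claybrook 11, Fernley 9 (sum 34, leaving 4 seats).
Remainders in descending order: Oakdale 0.9990, Pinehurst 0.8686, Claybrook 0.7255, Fernley 0.7046, Millford 0.7024.
Largest remainders: Oakdale, Pinehurst, Claybrook, Fernley receive the extra seats.

Millford: 2; Pinehurst: 5; Oakdale: 9; Claybrook: 12; Fernley: 10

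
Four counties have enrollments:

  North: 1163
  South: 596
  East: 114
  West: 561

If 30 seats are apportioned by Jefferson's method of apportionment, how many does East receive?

1

Standard divisor 2434/30 ≈ 81.133; standard quotas: North 14.334, South 7.346, East 1.405, West 6.915.
Rounding down gives 14, 7, 1, 6 = 28 seats, so the divisor must be adjusted.
With modified divisor 76: modified quotas North 15.303, South 7.842, East 1.500, West 7.382.
Rounding down: North 15, South 7, East 1, West 7 (total 30).
East receives 1.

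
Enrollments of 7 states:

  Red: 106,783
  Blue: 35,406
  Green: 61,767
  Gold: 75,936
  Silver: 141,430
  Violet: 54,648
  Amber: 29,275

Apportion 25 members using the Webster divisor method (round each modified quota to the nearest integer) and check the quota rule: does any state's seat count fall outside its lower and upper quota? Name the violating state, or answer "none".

Standard quotas: Red 5.284, Blue 1.752, Green 3.056, Gold 3.757, Silver 6.998, Violet 2.704, Amber 1.449.
Webster allocation: Red 5, Blue 2, Green 3, Gold 4, Silver 7, Violet 3, Amber 1.
Every allocation lies between the lower and upper quota.

none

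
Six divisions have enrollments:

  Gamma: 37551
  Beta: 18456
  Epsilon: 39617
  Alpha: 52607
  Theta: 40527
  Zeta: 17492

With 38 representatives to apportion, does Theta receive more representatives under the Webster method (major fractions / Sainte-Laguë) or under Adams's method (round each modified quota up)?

Webster: Gamma 7, Beta 3, Epsilon 7, Alpha 10, Theta 8, Zeta 3.
Adams: Gamma 7, Beta 4, Epsilon 7, Alpha 10, Theta 7, Zeta 3.
Theta gets 8 under Webster and 7 under Adams.

Webster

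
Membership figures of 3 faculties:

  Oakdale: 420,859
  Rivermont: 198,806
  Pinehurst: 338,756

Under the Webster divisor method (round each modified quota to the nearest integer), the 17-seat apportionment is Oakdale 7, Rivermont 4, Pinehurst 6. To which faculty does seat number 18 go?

Priority for the next seat is population ÷ (current seats + 0.5).
Priorities: Oakdale 56114.533, Rivermont 44179.111, Pinehurst 52116.308.
Highest priority: Oakdale.

Oakdale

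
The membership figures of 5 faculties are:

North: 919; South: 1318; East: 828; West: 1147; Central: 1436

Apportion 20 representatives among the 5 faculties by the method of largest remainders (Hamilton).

North=3, South=5, East=3, West=4, Central=5

Standard divisor: 5648 ÷ 20 ≈ 282.4.
Standard quotas: North 3.254, South 4.667, East 2.932, West 4.062, Central 5.085.
Lower quotas: North 3, South 4, East 2, West 4, Central 5 (sum 18, leaving 2 seats).
Remainders in descending order: East 0.932, South 0.667, North 0.254, Central 0.085, West 0.062.
The surplus seats go to East, South.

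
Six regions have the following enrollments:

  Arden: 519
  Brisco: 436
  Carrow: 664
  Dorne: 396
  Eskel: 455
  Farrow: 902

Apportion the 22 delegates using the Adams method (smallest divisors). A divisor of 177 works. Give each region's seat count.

Arden: 3, Brisco: 3, Carrow: 4, Dorne: 3, Eskel: 3, Farrow: 6

With modified divisor 177: modified quotas Arden 2.932, Brisco 2.463, Carrow 3.751, Dorne 2.237, Eskel 2.571, Farrow 5.096.
Rounding up: Arden 3, Brisco 3, Carrow 4, Dorne 3, Eskel 3, Farrow 6 (total 22).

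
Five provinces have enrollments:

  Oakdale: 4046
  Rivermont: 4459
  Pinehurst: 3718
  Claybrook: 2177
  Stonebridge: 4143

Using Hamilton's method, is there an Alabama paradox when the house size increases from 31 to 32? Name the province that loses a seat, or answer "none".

none

At 31 seats: Oakdale 7, Rivermont 7, Pinehurst 6, Claybrook 4, Stonebridge 7.
At 32 seats: Oakdale 7, Rivermont 8, Pinehurst 6, Claybrook 4, Stonebridge 7.
No province's allocation decreased.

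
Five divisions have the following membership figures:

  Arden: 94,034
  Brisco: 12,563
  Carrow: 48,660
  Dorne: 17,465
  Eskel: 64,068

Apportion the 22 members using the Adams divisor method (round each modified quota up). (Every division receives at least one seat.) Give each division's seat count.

Arden 8, Brisco 2, Carrow 4, Dorne 2, Eskel 6

Standard divisor 236790/22 ≈ 10763.182; standard quotas: Arden 8.737, Brisco 1.167, Carrow 4.521, Dorne 1.623, Eskel 5.953.
Rounding up gives 9, 2, 5, 2, 6 = 24 seats, so the divisor must be adjusted.
With modified divisor 12284.4: modified quotas Arden 7.655, Brisco 1.023, Carrow 3.961, Dorne 1.422, Eskel 5.215.
Rounding up: Arden 8, Brisco 2, Carrow 4, Dorne 2, Eskel 6 (total 22).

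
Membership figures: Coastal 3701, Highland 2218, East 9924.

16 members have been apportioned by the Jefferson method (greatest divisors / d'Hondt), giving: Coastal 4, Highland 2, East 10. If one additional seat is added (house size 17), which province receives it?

Priority for the next seat is population ÷ (current seats + 1).
Priorities: Coastal 740.200, Highland 739.333, East 902.182.
Highest priority: East.

East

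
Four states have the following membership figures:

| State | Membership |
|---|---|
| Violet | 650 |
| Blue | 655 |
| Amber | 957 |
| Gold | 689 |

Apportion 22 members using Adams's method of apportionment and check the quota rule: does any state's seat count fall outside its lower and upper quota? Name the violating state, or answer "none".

none

Standard quotas: Violet 4.846, Blue 4.883, Amber 7.135, Gold 5.137.
Adams allocation: Violet 5, Blue 5, Amber 7, Gold 5.
Every allocation lies between the lower and upper quota.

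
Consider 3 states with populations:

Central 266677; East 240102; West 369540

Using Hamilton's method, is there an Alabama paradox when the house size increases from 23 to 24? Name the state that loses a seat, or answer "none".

At 23 seats: Central 7, East 6, West 10.
At 24 seats: Central 7, East 7, West 10.
No state's allocation decreased.

none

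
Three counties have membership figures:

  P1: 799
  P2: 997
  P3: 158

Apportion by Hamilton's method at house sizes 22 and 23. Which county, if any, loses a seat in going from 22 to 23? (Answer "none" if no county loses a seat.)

At 22 seats: P1 9, P2 11, P3 2.
At 23 seats: P1 9, P2 12, P3 2.
No county's allocation decreased.

none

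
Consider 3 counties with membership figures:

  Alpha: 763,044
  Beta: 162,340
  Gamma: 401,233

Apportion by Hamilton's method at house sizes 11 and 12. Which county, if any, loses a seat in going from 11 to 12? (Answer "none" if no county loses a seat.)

Beta

At 11 seats: Alpha 6, Beta 2, Gamma 3.
At 12 seats: Alpha 7, Beta 1, Gamma 4.
Beta drops from 2 to 1.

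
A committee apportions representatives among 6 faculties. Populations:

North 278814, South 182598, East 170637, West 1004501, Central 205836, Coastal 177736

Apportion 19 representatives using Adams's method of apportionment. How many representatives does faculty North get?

Standard divisor 2020122/19 ≈ 106322.211; standard quotas: North 2.622, South 1.717, East 1.605, West 9.448, Central 1.936, Coastal 1.672.
Rounding up gives 3, 2, 2, 10, 2, 2 = 21 seats, so the divisor must be adjusted.
With modified divisor 132500: modified quotas North 2.104, South 1.378, East 1.288, West 7.581, Central 1.553, Coastal 1.341.
Rounding up: North 3, South 2, East 2, West 8, Central 2, Coastal 2 (total 19).
North receives 3.

3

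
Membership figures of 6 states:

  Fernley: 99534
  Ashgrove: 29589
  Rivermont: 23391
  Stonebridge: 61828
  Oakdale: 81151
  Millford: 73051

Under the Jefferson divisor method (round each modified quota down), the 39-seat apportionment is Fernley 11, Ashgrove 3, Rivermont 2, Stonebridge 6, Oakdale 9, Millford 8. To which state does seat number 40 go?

Stonebridge

Priority for the next seat is population ÷ (current seats + 1).
Priorities: Fernley 8294.500, Ashgrove 7397.250, Rivermont 7797.000, Stonebridge 8832.571, Oakdale 8115.100, Millford 8116.778.
Highest priority: Stonebridge.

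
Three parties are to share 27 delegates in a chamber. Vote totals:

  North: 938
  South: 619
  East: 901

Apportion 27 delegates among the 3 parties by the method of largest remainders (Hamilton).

Total 2458; standard divisor 2458/27 ≈ 91.037.
Standard quotas: North 10.303, South 6.799, East 9.897.
Lower quotas: North 10, South 6, East 9 (sum 25, leaving 2 seats).
Remainders in descending order: East 0.897, South 0.799, North 0.303.
Largest remainders: East, South receive the extra seats.

North=10; South=7; East=10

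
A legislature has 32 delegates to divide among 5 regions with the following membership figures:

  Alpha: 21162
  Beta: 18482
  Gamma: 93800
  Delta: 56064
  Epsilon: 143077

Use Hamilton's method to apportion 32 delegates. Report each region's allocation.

The standard divisor is 332585/32 ≈ 10393.281.
Standard quotas: Alpha 2.0361, Beta 1.7783, Gamma 9.0251, Delta 5.3943, Epsilon 13.7663.
Lower quotas: Alpha 2, Beta 1, Gamma 9, Delta 5, Epsilon 13 (sum 30, leaving 2 seats).
Remainders in descending order: Beta 0.7783, Epsilon 0.7663, Delta 0.3943, Alpha 0.0361, Gamma 0.0251.
The surplus seats go to Beta, Epsilon.

Alpha: 2, Beta: 2, Gamma: 9, Delta: 5, Epsilon: 14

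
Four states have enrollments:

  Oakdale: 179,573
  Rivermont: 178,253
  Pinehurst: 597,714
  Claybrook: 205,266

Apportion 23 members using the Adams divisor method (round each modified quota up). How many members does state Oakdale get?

Standard divisor 1160806/23 ≈ 50469.826; standard quotas: Oakdale 3.558, Rivermont 3.532, Pinehurst 11.843, Claybrook 4.067.
Rounding up gives 4, 4, 12, 5 = 25 seats, so the divisor must be adjusted.
With modified divisor 56900: modified quotas Oakdale 3.156, Rivermont 3.133, Pinehurst 10.505, Claybrook 3.607.
Rounding up: Oakdale 4, Rivermont 4, Pinehurst 11, Claybrook 4 (total 23).
Oakdale receives 4.

4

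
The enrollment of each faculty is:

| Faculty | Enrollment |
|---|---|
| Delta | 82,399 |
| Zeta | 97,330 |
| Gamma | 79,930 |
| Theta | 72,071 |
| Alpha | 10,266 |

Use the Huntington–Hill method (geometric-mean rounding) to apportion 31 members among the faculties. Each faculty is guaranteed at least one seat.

With divisor 11066: modified quotas Delta 7.446, Zeta 8.795, Gamma 7.223, Theta 6.513, Alpha 0.928.
Geometric-mean thresholds: Delta √(7·8)=7.483, Zeta √(8·9)=8.485, Gamma √(7·8)=7.483, Theta √(6·7)=6.481, Alpha (min 1).
Each quota rounded against its threshold gives Delta 7, Zeta 9, Gamma 7, Theta 7, Alpha 1 (total 31).

Delta=7; Zeta=9; Gamma=7; Theta=7; Alpha=1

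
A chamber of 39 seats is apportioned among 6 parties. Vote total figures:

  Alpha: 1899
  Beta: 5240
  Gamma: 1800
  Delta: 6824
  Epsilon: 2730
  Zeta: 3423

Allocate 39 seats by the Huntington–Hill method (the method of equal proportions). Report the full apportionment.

With divisor 550: modified quotas Alpha 3.453, Beta 9.527, Gamma 3.273, Delta 12.407, Epsilon 4.964, Zeta 6.224.
Geometric-mean thresholds: Alpha √(3·4)=3.464, Beta √(9·10)=9.487, Gamma √(3·4)=3.464, Delta √(12·13)=12.490, Epsilon √(4·5)=4.472, Zeta √(6·7)=6.481.
Each quota rounded against its threshold gives Alpha 3, Beta 10, Gamma 3, Delta 12, Epsilon 5, Zeta 6 (total 39).

Alpha 3; Beta 10; Gamma 3; Delta 12; Epsilon 5; Zeta 6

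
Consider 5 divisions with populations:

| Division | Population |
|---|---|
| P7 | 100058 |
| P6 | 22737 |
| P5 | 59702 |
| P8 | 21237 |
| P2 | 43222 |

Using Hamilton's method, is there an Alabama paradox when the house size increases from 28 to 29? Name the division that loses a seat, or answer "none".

none

At 28 seats: P7 11, P6 3, P5 7, P8 2, P2 5.
At 29 seats: P7 12, P6 3, P5 7, P8 2, P2 5.
No division's allocation decreased.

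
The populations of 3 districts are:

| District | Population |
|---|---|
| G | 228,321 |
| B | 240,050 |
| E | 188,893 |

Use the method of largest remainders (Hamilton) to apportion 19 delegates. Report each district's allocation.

Standard divisor: 657264 ÷ 19 ≈ 34592.842.
Standard quotas: G 6.6002, B 6.9393, E 5.4605.
Lower quotas: G 6, B 6, E 5 (sum 17, leaving 2 seats).
Remainders in descending order: B 0.9393, G 0.6002, E 0.4605.
The surplus seats go to B, G.

G 7, B 7, E 5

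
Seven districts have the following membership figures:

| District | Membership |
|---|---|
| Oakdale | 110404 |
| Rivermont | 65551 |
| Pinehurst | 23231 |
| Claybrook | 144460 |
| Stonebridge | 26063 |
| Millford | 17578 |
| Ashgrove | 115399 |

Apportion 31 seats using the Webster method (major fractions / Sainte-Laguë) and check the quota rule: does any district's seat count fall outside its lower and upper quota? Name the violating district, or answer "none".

none

Standard quotas: Oakdale 6.808, Rivermont 4.042, Pinehurst 1.433, Claybrook 8.909, Stonebridge 1.607, Millford 1.084, Ashgrove 7.117.
Webster allocation: Oakdale 7, Rivermont 4, Pinehurst 1, Claybrook 9, Stonebridge 2, Millford 1, Ashgrove 7.
Every allocation lies between the lower and upper quota.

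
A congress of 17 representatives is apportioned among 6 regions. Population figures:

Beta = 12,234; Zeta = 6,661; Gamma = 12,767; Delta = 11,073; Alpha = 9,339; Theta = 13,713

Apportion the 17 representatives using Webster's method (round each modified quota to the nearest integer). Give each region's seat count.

Beta=3, Zeta=2, Gamma=3, Delta=3, Alpha=2, Theta=4

Standard divisor 65787/17 ≈ 3869.824; standard quotas: Beta 3.161, Zeta 1.721, Gamma 3.299, Delta 2.861, Alpha 2.413, Theta 3.544.
Rounding to the nearest integer gives Beta 3, Zeta 2, Gamma 3, Delta 3, Alpha 2, Theta 4 — total 17, matching the house size, so no adjustment is needed.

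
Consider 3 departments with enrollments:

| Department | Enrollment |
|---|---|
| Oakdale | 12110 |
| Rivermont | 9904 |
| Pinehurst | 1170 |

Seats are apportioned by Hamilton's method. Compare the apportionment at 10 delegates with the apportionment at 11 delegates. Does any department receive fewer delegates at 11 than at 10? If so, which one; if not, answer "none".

At 10 seats: Oakdale 5, Rivermont 4, Pinehurst 1.
At 11 seats: Oakdale 6, Rivermont 5, Pinehurst 0.
Pinehurst drops from 1 to 0.

Pinehurst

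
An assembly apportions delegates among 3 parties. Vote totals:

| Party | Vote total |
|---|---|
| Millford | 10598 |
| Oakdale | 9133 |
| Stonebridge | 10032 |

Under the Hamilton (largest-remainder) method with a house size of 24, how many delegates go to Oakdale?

7

Total 29763; standard divisor 29763/24 ≈ 1240.125.
Standard quotas: Millford 8.5459, Oakdale 7.3646, Stonebridge 8.0895.
Lower quotas: Millford 8, Oakdale 7, Stonebridge 8 (sum 23, leaving 1 seat).
Remainders in descending order: Millford 0.5459, Oakdale 0.3646, Stonebridge 0.0895.
Largest remainder: Millford receives the extra seat.
Oakdale receives 7.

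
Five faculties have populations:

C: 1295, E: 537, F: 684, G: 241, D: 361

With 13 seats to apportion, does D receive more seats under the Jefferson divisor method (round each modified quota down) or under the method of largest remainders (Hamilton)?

Hamilton

Jefferson: C 6, E 2, F 3, G 1, D 1.
Hamilton: C 5, E 2, F 3, G 1, D 2.
D gets 1 under Jefferson and 2 under Hamilton.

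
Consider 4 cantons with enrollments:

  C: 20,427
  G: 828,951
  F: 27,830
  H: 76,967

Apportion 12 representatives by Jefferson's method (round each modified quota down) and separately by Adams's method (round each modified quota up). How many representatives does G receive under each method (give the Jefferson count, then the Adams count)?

11 and 9

Jefferson: C 0, G 11, F 0, H 1.
Adams: C 1, G 9, F 1, H 1.
G gets 11 under Jefferson and 9 under Adams.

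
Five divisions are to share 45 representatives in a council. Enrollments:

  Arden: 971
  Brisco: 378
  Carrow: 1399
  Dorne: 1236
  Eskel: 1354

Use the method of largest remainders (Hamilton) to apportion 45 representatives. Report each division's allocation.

Arden 8; Brisco 3; Carrow 12; Dorne 11; Eskel 11

Total 5338; standard divisor 5338/45 ≈ 118.622.
Standard quotas: Arden 8.186, Brisco 3.187, Carrow 11.794, Dorne 10.420, Eskel 11.414.
Lower quotas: Arden 8, Brisco 3, Carrow 11, Dorne 10, Eskel 11 (sum 43, leaving 2 seats).
Remainders in descending order: Carrow 0.794, Dorne 0.420, Eskel 0.414, Brisco 0.187, Arden 0.186.
Largest remainders: Carrow, Dorne receive the extra seats.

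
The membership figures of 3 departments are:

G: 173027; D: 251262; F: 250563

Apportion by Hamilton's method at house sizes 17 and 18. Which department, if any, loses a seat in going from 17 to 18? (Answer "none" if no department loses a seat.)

At 17 seats: G 5, D 6, F 6.
At 18 seats: G 4, D 7, F 7.
G drops from 5 to 4.

G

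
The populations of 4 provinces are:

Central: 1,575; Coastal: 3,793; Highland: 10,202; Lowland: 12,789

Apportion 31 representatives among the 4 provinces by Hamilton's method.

The standard divisor is 28359/31 ≈ 914.806.
Standard quotas: Central 1.7217, Coastal 4.1462, Highland 11.1521, Lowland 13.9800.
Lower quotas: Central 1, Coastal 4, Highland 11, Lowland 13 (sum 29, leaving 2 seats).
Remainders in descending order: Lowland 0.9800, Central 0.7217, Highland 0.1521, Coastal 0.1462.
Largest remainders: Lowland, Central receive the extra seats.

Central 2, Coastal 4, Highland 11, Lowland 14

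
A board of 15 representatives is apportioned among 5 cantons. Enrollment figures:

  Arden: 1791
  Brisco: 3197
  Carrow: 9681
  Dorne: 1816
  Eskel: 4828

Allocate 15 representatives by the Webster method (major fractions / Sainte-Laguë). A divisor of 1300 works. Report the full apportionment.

With modified divisor 1300: modified quotas Arden 1.378, Brisco 2.459, Carrow 7.447, Dorne 1.397, Eskel 3.714.
Rounding to the nearest integer: Arden 1, Brisco 2, Carrow 7, Dorne 1, Eskel 4 (total 15).

Arden: 1; Brisco: 2; Carrow: 7; Dorne: 1; Eskel: 4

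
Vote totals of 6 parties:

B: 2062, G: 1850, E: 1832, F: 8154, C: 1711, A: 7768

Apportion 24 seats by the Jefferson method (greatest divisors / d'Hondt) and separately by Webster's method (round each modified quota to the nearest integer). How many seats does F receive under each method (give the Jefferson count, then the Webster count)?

Jefferson: B 2, G 2, E 2, F 9, C 1, A 8.
Webster: B 2, G 2, E 2, F 8, C 2, A 8.
F gets 9 under Jefferson and 8 under Webster.

9 and 8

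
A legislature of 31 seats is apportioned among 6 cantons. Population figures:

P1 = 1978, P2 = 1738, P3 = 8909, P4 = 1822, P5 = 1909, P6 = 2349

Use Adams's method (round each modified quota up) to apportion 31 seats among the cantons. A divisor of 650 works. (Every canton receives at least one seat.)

With modified divisor 650: modified quotas P1 3.043, P2 2.674, P3 13.706, P4 2.803, P5 2.937, P6 3.614.
Rounding up: P1 4, P2 3, P3 14, P4 3, P5 3, P6 4 (total 31).

P1: 4, P2: 3, P3: 14, P4: 3, P5: 3, P6: 4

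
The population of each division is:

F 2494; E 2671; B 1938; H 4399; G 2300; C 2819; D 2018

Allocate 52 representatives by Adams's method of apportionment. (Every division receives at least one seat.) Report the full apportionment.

Standard divisor 18639/52 ≈ 358.442; standard quotas: F 6.958, E 7.452, B 5.407, H 12.273, G 6.417, C 7.865, D 5.630.
Rounding up gives 7, 8, 6, 13, 7, 8, 6 = 55 seats, so the divisor must be adjusted.
With modified divisor 385: modified quotas F 6.478, E 6.938, B 5.034, H 11.426, G 5.974, C 7.322, D 5.242.
Rounding up: F 7, E 7, B 6, H 12, G 6, C 8, D 6 (total 52).

F 7; E 7; B 6; H 12; G 6; C 8; D 6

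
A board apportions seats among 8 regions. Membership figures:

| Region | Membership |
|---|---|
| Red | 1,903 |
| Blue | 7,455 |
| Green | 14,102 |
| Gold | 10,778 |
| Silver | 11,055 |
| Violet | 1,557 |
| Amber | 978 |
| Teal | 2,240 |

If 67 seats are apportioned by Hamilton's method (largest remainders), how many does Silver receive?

15

The standard divisor is 50068/67 ≈ 747.284.
Standard quotas: Red 2.5466, Blue 9.9761, Green 18.8710, Gold 14.4229, Silver 14.7936, Violet 2.0835, Amber 1.3087, Teal 2.9975.
Lower quotas: Red 2, Blue 9, Green 18, Gold 14, Silver 14, Violet 2, Amber 1, Teal 2 (sum 62, leaving 5 seats).
Remainders in descending order: Teal 0.9975, Blue 0.9761, Green 0.8710, Silver 0.7936, Red 0.5466, Gold 0.4229, Amber 0.3087, Violet 0.0835.
Largest remainders: Teal, Blue, Green, Silver, Red receive the extra seats.
Silver receives 15.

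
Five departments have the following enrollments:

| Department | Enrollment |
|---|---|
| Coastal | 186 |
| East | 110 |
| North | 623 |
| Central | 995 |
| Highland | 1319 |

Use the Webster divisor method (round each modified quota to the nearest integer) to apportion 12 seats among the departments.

Standard divisor 3233/12 ≈ 269.417; standard quotas: Coastal 0.690, East 0.408, North 2.312, Central 3.693, Highland 4.896.
Rounding to the nearest integer gives Coastal 1, East 0, North 2, Central 4, Highland 5 — total 12, matching the house size, so no adjustment is needed.

Coastal=1, East=0, North=2, Central=4, Highland=5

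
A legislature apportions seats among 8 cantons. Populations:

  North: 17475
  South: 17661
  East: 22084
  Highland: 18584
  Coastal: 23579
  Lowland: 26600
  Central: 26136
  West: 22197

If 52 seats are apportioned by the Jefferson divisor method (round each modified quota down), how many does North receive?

Standard divisor 174316/52 ≈ 3352.231; standard quotas: North 5.213, South 5.268, East 6.588, Highland 5.544, Coastal 7.034, Lowland 7.935, Central 7.797, West 6.622.
Rounding down gives 5, 5, 6, 5, 7, 7, 7, 6 = 48 seats, so the divisor must be adjusted.
With modified divisor 3130: modified quotas North 5.583, South 5.642, East 7.056, Highland 5.937, Coastal 7.533, Lowland 8.498, Central 8.350, West 7.092.
Rounding down: North 5, South 5, East 7, Highland 5, Coastal 7, Lowland 8, Central 8, West 7 (total 52).
North receives 5.

5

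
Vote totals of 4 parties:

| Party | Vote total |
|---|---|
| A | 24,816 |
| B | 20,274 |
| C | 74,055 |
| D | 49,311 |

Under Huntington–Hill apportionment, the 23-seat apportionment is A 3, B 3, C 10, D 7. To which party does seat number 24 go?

A

Priority for the next seat is population ÷ (√(s·(s+1))).
Priorities: A 7163.762, B 5852.600, C 7060.867, D 6589.460.
Highest priority: A.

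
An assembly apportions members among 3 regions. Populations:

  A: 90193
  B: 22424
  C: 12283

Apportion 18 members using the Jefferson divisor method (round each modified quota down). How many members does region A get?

Standard divisor 124900/18 ≈ 6938.889; standard quotas: A 12.998, B 3.232, C 1.770.
Rounding down gives 12, 3, 1 = 16 seats, so the divisor must be adjusted.
With modified divisor 6300: modified quotas A 14.316, B 3.559, C 1.950.
Rounding down: A 14, B 3, C 1 (total 18).
A receives 14.

14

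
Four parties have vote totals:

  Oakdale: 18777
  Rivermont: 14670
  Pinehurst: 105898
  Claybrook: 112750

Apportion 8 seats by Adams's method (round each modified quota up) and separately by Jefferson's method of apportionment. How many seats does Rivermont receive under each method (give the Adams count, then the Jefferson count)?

Adams: Oakdale 1, Rivermont 1, Pinehurst 3, Claybrook 3.
Jefferson: Oakdale 0, Rivermont 0, Pinehurst 4, Claybrook 4.
Rivermont gets 1 under Adams and 0 under Jefferson.

1 and 0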